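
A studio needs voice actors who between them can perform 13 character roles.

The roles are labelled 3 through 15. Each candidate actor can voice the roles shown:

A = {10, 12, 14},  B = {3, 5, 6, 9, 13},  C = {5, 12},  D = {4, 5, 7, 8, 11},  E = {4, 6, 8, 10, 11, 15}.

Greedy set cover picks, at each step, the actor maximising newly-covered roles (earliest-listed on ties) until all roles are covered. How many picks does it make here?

4

Greedy: pick E (covers 6 new) → pick B (covers 4 new) → pick A (covers 2 new) → pick D (covers 1 new). Total picks: 4.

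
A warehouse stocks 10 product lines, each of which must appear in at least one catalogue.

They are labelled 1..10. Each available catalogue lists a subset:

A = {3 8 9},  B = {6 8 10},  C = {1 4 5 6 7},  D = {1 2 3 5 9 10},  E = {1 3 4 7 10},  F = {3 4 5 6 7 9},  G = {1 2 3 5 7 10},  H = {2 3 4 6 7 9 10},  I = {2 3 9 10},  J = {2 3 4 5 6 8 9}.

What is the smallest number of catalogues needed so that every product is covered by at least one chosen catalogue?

E and J together: E ∪ J = {1, 2, 3, 4, 5, 6, 7, 8, 9, 10} — every product is covered.
No single catalogue has all 10 products (the largest, H, has 7), so 2 is optimal.

2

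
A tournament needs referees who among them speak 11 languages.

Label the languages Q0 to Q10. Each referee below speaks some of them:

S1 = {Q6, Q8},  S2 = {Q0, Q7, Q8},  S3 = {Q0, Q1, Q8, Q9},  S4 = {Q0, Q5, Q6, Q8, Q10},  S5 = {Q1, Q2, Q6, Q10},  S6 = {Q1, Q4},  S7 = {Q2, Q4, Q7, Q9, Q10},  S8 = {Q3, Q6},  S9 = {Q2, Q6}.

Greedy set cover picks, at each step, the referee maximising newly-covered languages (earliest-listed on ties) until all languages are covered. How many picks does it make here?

Greedy: pick S4 (covers 5 new) → pick S7 (covers 4 new) → pick S3 (covers 1 new) → pick S8 (covers 1 new). Total picks: 4.

4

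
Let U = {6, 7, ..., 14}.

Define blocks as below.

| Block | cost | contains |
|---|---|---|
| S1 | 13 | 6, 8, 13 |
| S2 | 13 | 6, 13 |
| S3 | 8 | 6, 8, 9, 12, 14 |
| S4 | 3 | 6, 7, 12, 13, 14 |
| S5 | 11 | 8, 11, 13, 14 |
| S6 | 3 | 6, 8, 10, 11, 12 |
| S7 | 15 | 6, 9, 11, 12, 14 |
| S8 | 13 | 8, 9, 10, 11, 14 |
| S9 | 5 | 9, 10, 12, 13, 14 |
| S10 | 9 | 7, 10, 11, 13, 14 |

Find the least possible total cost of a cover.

S4, S6, S9 together cover every item (S4 ∪ S6 ∪ S9 = {6, 7, 8, 9, 10, 11, 12, 13, 14}); total cost 3 + 3 + 5 = 11.
No covering selection has total cost below 11.

11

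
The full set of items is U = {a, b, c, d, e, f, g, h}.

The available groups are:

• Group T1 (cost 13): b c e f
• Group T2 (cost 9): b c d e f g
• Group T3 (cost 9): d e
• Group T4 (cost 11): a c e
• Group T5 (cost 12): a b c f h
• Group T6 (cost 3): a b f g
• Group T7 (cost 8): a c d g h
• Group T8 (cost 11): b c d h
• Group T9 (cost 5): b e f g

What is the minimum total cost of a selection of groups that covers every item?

T7, T9 together cover every item (T7 ∪ T9 = {a, b, c, d, e, f, g, h}); total cost 8 + 5 = 13.
The greedy pick T6, T7, T9 costs 16; no covering selection beats 13.

13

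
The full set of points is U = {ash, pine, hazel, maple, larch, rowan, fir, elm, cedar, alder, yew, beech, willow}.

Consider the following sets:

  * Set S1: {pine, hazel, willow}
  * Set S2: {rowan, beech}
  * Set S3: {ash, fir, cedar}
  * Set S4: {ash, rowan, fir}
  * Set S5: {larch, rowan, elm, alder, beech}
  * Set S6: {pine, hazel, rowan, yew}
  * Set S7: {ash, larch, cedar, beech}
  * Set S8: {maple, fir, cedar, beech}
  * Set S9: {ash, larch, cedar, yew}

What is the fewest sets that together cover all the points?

Take {S1, S5, S8, S9}. Their union is {ash, pine, hazel, maple, larch, rowan, fir, elm, cedar, alder, yew, beech, willow}, which is all 13 points.
Only S8 contains maple, so S8 is forced; the remaining 9 points need at least 3 more sets (each remaining set adds at most 4) — so at least 4 sets are needed, and 4 is optimal.

4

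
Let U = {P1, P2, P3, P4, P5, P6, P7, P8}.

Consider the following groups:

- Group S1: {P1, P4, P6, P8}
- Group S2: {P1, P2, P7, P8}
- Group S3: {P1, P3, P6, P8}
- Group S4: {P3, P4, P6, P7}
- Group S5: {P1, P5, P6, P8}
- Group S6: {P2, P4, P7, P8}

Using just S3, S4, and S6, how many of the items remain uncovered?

Union of S3, S4, S6 = {P1, P2, P3, P4, P6, P7, P8}.
Not covered: P5 — 1 item.

1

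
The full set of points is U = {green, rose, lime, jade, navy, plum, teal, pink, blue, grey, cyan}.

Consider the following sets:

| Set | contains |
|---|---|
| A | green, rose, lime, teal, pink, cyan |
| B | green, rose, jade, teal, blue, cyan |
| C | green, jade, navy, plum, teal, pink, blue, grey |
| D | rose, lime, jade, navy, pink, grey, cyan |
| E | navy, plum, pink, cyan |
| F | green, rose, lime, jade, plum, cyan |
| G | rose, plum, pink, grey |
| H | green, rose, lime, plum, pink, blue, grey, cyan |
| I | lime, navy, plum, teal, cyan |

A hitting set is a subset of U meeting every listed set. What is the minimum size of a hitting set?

2

The 2 points {rose, plum} hit every set.
No single point lies in every set, so at least 2 are needed and 2 is optimal.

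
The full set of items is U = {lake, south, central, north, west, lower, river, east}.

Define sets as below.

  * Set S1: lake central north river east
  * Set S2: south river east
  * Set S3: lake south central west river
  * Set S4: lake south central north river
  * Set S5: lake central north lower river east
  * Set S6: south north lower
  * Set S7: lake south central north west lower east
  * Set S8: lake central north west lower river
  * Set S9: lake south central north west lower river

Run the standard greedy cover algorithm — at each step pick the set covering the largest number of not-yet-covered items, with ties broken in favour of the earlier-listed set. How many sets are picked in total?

2

Greedy: pick S7 (covers 7 new) → pick S1 (covers 1 new). Total picks: 2.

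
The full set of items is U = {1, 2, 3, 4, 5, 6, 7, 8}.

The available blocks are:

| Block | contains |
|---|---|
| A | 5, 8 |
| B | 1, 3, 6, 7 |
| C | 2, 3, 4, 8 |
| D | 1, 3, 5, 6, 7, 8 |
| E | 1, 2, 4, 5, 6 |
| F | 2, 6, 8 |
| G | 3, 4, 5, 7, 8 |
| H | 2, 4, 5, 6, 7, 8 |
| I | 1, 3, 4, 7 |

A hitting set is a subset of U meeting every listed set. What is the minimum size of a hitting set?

2

Take T = {1, 8}. Each listed block contains at least one of these, so T is a hitting set of size 2.
The blocks F, I are pairwise disjoint, so any hitting set needs a separate item for each — at least 2. Hence 2 is optimal.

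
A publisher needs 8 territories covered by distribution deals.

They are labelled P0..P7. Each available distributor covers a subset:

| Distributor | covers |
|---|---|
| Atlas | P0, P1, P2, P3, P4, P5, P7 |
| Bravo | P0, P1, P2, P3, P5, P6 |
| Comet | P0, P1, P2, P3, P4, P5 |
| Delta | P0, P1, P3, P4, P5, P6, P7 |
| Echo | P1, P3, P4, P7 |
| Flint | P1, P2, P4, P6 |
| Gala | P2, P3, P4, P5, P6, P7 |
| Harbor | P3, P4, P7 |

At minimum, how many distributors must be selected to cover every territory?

2

Take {Bravo, Harbor}. Their union is {P0, P1, P2, P3, P4, P5, P6, P7}, which is all 8 territories.
No single distributor has all 8 territories (the largest, Atlas, has 7), so 2 is optimal.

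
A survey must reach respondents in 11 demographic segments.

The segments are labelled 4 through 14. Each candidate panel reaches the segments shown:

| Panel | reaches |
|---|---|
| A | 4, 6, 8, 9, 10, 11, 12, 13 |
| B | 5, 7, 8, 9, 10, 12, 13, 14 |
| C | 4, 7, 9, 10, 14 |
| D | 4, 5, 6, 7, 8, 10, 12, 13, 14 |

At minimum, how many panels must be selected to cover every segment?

Take {A, D}. Their union is {4, 5, 6, 7, 8, 9, 10, 11, 12, 13, 14}, which is all 11 segments.
No single panel has all 11 segments (the largest, D, has 9), so 2 is optimal.

2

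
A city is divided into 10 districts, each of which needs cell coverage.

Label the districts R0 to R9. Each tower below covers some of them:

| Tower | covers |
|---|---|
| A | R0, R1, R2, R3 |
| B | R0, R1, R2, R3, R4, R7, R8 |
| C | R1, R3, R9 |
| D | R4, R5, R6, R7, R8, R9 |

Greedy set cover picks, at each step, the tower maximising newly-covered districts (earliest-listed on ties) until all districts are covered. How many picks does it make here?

2

Greedy: pick B (covers 7 new) → pick D (covers 3 new). Total picks: 2.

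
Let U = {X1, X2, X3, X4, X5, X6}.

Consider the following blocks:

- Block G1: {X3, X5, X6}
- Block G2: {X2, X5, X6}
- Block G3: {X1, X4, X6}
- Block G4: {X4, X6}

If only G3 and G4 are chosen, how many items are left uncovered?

3

Union of G3, G4 = {X1, X4, X6}.
Not covered: X2, X3, X5 — 3 items.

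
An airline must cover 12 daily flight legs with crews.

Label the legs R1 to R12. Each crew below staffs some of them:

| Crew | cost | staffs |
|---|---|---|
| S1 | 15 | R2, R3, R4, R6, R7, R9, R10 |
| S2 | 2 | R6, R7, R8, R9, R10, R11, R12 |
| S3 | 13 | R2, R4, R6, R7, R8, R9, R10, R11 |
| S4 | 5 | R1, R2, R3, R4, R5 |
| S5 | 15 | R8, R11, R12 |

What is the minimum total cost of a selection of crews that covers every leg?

7

S2, S4 together cover every leg (S2 ∪ S4 = {R1, R2, R3, R4, R5, R6, R7, R8, R9, R10, R11, R12}); total cost 2 + 5 = 7.
No covering selection has total cost below 7.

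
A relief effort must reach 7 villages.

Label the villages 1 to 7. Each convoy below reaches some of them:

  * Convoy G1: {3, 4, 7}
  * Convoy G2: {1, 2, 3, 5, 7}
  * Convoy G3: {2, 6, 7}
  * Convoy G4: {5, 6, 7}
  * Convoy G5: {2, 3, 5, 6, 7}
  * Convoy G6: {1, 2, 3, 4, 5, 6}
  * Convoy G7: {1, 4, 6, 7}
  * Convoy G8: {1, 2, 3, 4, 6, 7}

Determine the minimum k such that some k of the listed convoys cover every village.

G4 and G8 together: G4 ∪ G8 = {1, 2, 3, 4, 5, 6, 7} — every village is covered.
No single convoy has all 7 villages (the largest, G6, has 6), so 2 is optimal.

2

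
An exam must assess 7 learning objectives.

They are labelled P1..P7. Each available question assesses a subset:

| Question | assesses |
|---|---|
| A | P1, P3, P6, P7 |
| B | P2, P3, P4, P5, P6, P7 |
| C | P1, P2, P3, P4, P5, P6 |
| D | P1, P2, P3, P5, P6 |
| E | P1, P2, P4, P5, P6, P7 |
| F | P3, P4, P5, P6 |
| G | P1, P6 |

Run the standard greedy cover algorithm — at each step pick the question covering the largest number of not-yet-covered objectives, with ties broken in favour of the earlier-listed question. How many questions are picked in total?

2

Greedy: pick B (covers 6 new) → pick A (covers 1 new). Total picks: 2.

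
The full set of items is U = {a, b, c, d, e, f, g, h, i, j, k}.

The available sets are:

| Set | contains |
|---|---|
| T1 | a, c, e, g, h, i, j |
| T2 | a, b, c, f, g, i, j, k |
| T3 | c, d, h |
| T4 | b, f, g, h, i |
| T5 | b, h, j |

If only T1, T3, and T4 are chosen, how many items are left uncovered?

1

Union of T1, T3, T4 = {a, b, c, d, e, f, g, h, i, j}.
Not covered: k — 1 item.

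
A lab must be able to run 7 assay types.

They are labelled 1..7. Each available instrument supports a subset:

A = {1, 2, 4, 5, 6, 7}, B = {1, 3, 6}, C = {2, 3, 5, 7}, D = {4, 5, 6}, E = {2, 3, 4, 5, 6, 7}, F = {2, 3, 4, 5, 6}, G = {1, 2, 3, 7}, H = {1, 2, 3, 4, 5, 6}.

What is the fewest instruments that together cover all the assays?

2

Take {D, G}. Their union is {1, 2, 3, 4, 5, 6, 7}, which is all 7 assays.
No single instrument has all 7 assays (the largest, A, has 6), so 2 is optimal.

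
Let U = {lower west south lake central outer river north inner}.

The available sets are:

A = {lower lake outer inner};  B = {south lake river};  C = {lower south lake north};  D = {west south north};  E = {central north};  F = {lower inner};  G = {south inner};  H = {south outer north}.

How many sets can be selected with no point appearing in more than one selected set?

3

B, E, F are pairwise disjoint (B={south,lake,river}; E={central,north}; F={lower,inner}).
Every remaining set overlaps one of these, and no 4 of the listed sets are pairwise disjoint, so 3 is the maximum.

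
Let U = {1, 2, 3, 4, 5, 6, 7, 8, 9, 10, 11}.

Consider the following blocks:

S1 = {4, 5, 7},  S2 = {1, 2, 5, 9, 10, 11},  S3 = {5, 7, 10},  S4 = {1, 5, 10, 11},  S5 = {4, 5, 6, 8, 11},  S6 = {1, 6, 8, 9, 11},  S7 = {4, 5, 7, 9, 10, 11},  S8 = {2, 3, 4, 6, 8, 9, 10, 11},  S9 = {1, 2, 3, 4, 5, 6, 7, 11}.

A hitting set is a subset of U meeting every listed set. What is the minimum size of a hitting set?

The 2 points {5, 11} hit every block.
The blocks S3, S6 are pairwise disjoint, so any hitting set needs a separate point for each — at least 2. Hence 2 is optimal.

2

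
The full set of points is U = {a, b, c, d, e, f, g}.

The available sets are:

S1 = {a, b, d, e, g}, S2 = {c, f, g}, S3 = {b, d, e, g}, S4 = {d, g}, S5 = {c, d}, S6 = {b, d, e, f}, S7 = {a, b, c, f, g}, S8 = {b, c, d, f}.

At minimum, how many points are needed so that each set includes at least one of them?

Take H = {d, g}. Each listed set contains at least one of these, so H is a hitting set of size 2.
No single point lies in every set, so at least 2 are needed and 2 is optimal.

2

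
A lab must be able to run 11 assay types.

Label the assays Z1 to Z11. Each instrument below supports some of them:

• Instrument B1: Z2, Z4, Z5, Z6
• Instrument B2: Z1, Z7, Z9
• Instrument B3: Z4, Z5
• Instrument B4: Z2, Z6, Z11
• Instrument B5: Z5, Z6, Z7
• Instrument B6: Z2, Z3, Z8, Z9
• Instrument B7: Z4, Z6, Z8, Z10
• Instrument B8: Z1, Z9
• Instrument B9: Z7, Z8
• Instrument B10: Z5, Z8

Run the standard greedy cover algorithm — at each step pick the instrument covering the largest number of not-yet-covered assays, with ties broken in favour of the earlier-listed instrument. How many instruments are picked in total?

Greedy: pick B1 (covers 4 new) → pick B2 (covers 3 new) → pick B6 (covers 2 new) → pick B4 (covers 1 new) → pick B7 (covers 1 new). Total picks: 5.

5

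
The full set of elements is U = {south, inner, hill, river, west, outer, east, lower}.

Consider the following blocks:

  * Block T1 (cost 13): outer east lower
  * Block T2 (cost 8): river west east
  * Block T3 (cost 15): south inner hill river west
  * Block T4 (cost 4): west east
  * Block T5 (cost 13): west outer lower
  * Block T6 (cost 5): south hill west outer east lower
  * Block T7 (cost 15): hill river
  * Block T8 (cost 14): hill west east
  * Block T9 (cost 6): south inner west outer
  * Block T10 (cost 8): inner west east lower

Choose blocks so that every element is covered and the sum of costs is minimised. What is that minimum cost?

T2, T6, T9 together cover every element (T2 ∪ T6 ∪ T9 = {south, inner, hill, river, west, outer, east, lower}); total cost 8 + 5 + 6 = 19.
No covering selection has total cost below 19.

19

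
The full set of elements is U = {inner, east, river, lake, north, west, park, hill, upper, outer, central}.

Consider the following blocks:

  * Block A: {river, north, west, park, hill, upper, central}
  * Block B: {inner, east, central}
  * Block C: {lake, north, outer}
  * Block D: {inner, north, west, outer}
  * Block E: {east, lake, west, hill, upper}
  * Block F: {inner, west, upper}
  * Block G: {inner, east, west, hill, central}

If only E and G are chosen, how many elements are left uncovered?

Union of E, G = {inner, east, lake, west, hill, upper, central}.
Not covered: river, north, park, outer — 4 elements.

4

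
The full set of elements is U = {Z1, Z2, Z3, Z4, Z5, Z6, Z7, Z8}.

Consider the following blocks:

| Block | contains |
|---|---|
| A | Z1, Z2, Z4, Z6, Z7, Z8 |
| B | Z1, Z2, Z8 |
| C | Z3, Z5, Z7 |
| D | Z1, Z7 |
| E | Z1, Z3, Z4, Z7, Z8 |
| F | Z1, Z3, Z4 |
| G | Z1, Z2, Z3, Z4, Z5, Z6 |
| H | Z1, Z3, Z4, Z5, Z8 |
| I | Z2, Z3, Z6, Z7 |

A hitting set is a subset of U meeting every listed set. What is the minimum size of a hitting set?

The 2 elements {Z1, Z3} hit every block.
The blocks B, C are pairwise disjoint, so any hitting set needs a separate element for each — at least 2. Hence 2 is optimal.

2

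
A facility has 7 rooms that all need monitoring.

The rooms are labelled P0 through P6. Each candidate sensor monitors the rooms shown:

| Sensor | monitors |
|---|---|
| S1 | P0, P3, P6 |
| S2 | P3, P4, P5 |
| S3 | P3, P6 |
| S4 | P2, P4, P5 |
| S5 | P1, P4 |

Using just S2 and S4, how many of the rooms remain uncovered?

3

Union of S2, S4 = {P2, P3, P4, P5}.
Not covered: P0, P1, P6 — 3 rooms.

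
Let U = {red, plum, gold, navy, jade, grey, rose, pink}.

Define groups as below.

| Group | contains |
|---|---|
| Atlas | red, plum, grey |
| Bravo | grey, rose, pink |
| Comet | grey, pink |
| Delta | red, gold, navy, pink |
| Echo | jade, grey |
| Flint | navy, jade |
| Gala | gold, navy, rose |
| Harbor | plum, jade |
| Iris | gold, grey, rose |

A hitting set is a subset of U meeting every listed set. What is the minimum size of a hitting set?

3

Take H = {gold, jade, grey}. Each listed group contains at least one of these, so H is a hitting set of size 3.
The groups Comet, Gala, Harbor are pairwise disjoint, so any hitting set needs a separate item for each — at least 3. Hence 3 is optimal.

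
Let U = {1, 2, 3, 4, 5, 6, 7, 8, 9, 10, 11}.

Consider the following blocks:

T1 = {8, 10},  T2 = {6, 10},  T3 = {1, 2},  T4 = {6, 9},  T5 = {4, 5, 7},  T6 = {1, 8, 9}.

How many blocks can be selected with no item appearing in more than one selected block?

T1, T3, T4, T5 are pairwise disjoint (T1={8,10}; T3={1,2}; T4={6,9}; T5={4,5,7}).
Every remaining block overlaps one of these, and no 5 of the listed blocks are pairwise disjoint, so 4 is the maximum.

4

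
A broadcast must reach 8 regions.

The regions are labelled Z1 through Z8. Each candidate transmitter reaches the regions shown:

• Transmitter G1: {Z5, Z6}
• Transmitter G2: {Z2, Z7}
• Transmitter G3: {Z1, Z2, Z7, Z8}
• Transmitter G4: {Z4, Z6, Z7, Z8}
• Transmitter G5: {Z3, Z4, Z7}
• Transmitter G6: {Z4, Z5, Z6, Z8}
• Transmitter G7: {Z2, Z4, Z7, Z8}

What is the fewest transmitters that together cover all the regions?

Take {G1, G3, G5}. Their union is {Z1, Z2, Z3, Z4, Z5, Z6, Z7, Z8}, which is all 8 regions.
Only G3 contains Z1, so G3 is forced; the remaining 4 regions need at least 2 more transmitters (each remaining transmitter adds at most 3) — so at least 3 transmitters are needed, and 3 is optimal.

3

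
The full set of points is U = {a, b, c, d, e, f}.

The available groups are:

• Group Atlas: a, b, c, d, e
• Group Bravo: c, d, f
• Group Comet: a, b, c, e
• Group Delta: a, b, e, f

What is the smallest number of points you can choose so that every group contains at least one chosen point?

The 2 points {a, d} hit every group.
No single point lies in every group, so at least 2 are needed and 2 is optimal.

2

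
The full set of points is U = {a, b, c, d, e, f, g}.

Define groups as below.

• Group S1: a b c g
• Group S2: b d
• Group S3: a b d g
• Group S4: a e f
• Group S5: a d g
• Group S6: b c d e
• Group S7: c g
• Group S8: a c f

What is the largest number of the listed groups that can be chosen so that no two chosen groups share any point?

S2, S4, S7 are pairwise disjoint (S2={b,d}; S4={a,e,f}; S7={c,g}).
Every remaining group overlaps one of these, and no 4 of the listed groups are pairwise disjoint, so 3 is the maximum.

3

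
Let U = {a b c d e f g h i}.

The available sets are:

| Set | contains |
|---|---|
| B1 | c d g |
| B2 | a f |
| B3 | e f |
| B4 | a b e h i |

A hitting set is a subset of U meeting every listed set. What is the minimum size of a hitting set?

The 3 elements {b, c, f} hit every set.
No choice of 2 elements meets every set, so 3 is the minimum.

3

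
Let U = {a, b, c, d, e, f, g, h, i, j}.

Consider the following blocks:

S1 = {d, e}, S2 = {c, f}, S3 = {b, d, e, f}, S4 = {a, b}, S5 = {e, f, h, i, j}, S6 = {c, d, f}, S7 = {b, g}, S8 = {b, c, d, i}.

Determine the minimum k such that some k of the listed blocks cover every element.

4

S4, S5, S7, and S8 cover everything between them: the union {a, b, c, d, e, f, g, h, i, j} is all of U.
No 3 of the 8 blocks cover everything (all 56 combinations miss at least one element), so 4 is optimal.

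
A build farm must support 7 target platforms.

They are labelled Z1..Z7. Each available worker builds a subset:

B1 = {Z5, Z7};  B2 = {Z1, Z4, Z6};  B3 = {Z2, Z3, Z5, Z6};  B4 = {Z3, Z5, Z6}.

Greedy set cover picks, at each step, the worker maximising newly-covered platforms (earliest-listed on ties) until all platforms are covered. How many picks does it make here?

3

Greedy: pick B3 (covers 4 new) → pick B2 (covers 2 new) → pick B1 (covers 1 new). Total picks: 3.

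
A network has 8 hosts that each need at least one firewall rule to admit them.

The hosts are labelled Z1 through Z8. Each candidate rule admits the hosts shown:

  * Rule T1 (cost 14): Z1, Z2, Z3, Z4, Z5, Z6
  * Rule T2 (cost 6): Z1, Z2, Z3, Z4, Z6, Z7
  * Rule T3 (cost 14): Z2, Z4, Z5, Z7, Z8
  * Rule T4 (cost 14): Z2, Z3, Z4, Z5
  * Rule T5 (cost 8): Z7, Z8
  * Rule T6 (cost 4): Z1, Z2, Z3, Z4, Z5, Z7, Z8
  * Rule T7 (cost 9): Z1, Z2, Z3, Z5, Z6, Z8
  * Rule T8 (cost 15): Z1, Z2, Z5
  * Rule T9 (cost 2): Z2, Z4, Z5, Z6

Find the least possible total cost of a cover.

T6, T9 together cover every host (T6 ∪ T9 = {Z1, Z2, Z3, Z4, Z5, Z6, Z7, Z8}); total cost 4 + 2 = 6.
No covering selection has total cost below 6.

6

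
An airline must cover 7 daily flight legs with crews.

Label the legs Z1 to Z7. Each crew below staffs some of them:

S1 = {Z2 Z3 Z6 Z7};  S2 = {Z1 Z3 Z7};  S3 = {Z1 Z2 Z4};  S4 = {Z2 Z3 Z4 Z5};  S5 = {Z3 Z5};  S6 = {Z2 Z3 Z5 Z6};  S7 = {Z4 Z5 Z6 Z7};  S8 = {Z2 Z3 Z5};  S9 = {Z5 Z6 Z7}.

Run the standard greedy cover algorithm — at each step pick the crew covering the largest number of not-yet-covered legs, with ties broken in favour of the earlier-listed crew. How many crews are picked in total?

Greedy: pick S1 (covers 4 new) → pick S3 (covers 2 new) → pick S4 (covers 1 new). Total picks: 3.

3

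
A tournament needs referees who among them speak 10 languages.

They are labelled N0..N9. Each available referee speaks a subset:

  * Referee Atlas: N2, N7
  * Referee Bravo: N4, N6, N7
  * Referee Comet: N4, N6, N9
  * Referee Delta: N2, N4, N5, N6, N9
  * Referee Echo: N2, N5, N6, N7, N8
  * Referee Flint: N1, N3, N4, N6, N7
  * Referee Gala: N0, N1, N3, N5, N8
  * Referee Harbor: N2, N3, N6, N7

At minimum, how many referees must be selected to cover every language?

Take {Atlas, Comet, Gala}. Their union is {N0, N1, N2, N3, N4, N5, N6, N7, N8, N9}, which is all 10 languages.
Only Gala contains N0, so Gala is forced; the remaining 5 languages need at least 2 more referees (each remaining referee adds at most 4) — so at least 3 referees are needed, and 3 is optimal.

3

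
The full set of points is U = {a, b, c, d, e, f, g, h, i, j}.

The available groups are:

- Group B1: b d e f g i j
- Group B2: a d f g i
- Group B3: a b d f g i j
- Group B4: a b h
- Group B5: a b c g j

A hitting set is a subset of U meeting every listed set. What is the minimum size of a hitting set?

T = {a, b} meets every group (each contains at least one member of T), and |T| = 2.
No single point lies in every group, so at least 2 are needed and 2 is optimal.

2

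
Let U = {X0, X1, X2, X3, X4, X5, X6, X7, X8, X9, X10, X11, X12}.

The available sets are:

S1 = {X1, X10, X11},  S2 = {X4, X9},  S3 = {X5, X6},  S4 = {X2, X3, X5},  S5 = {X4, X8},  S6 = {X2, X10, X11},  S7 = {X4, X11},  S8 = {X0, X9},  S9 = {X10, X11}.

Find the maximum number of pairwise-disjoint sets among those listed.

S1, S3, S5, S8 are pairwise disjoint (S1={X1,X10,X11}; S3={X5,X6}; S5={X4,X8}; S8={X0,X9}).
Every remaining set overlaps one of these, and no 5 of the listed sets are pairwise disjoint, so 4 is the maximum.

4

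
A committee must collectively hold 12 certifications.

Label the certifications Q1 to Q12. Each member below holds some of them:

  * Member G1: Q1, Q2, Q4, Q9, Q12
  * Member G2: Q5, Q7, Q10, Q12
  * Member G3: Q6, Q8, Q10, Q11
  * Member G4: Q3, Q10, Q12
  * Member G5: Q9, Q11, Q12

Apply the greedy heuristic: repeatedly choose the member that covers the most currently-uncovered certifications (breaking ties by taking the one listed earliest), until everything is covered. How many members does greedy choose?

Greedy: pick G1 (covers 5 new) → pick G3 (covers 4 new) → pick G2 (covers 2 new) → pick G4 (covers 1 new). Total picks: 4.

4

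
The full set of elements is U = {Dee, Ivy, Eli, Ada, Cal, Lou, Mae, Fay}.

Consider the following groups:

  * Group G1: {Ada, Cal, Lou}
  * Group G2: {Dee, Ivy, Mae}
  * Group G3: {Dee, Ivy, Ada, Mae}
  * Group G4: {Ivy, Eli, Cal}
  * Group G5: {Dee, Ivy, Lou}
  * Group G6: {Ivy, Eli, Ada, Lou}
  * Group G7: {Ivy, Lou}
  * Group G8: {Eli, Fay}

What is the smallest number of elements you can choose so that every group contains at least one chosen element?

3

H = {Ivy, Cal, Fay} meets every group (each contains at least one member of H), and |H| = 3.
The groups G1, G2, G8 are pairwise disjoint, so any hitting set needs a separate element for each — at least 3. Hence 3 is optimal.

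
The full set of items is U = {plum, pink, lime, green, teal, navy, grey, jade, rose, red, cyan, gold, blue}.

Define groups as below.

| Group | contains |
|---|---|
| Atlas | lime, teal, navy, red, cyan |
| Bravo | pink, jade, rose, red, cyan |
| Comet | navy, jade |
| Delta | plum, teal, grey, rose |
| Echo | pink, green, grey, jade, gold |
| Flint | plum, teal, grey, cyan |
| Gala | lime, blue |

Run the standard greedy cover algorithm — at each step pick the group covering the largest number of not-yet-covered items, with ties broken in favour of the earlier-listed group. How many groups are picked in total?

Greedy: pick Atlas (covers 5 new) → pick Echo (covers 5 new) → pick Delta (covers 2 new) → pick Gala (covers 1 new). Total picks: 4.

4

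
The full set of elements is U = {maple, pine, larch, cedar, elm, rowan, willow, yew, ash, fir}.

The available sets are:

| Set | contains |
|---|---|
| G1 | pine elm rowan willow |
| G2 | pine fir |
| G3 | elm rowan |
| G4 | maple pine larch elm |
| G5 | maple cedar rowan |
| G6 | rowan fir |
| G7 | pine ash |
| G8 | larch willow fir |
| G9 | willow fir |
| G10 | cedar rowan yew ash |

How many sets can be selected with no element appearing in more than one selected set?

3

G3, G7, G9 are pairwise disjoint (G3={elm,rowan}; G7={pine,ash}; G9={willow,fir}).
Every remaining set overlaps one of these, and no 4 of the listed sets are pairwise disjoint, so 3 is the maximum.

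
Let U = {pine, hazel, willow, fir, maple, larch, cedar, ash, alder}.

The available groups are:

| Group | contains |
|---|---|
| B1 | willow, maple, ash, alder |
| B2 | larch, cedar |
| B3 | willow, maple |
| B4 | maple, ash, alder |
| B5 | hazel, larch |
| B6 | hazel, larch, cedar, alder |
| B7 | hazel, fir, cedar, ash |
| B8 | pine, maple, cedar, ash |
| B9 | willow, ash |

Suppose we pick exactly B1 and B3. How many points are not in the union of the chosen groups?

Union of B1, B3 = {willow, maple, ash, alder}.
Not covered: pine, hazel, fir, larch, cedar — 5 points.

5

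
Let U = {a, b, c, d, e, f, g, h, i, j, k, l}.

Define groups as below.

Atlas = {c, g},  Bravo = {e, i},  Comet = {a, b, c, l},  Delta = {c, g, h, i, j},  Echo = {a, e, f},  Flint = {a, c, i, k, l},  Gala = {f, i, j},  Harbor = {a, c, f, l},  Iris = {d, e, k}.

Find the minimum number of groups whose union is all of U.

Comet, Delta, Echo, and Iris cover everything between them: the union {a, b, c, d, e, f, g, h, i, j, k, l} is all of U.
Only Delta contains h, so Delta is forced; the remaining 7 items need at least 3 more groups (each remaining group adds at most 3) — so at least 4 groups are needed, and 4 is optimal.

4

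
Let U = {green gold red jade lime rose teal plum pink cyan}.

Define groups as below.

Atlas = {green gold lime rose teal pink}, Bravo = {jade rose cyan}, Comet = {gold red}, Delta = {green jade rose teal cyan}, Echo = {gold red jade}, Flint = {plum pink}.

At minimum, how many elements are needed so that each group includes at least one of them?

3

The 3 elements {gold, jade, pink} hit every group.
The groups Bravo, Comet, Flint are pairwise disjoint, so any hitting set needs a separate element for each — at least 3. Hence 3 is optimal.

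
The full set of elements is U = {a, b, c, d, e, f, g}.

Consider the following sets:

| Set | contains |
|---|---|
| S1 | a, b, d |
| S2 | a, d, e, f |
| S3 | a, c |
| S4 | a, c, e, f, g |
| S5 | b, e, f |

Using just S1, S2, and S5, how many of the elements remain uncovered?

2

Union of S1, S2, S5 = {a, b, d, e, f}.
Not covered: c, g — 2 elements.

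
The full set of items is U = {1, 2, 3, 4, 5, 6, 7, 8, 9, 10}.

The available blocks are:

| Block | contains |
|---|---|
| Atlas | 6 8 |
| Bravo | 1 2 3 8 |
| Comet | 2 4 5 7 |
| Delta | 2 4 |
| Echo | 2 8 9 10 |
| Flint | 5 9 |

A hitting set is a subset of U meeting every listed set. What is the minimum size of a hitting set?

3

H = {2, 8, 9} meets every block (each contains at least one member of H), and |H| = 3.
The blocks Atlas, Delta, Flint are pairwise disjoint, so any hitting set needs a separate item for each — at least 3. Hence 3 is optimal.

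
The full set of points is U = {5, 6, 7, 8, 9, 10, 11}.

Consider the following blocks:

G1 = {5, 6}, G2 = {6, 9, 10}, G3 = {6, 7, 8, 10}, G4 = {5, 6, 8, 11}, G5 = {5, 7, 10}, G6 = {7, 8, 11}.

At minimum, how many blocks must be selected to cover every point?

3

G2, G4, and G5 cover everything between them: the union {5, 6, 7, 8, 9, 10, 11} is all of U.
Only G2 contains 9, so G2 is forced; the remaining 4 points need at least 2 more blocks (each remaining block adds at most 3) — so at least 3 blocks are needed, and 3 is optimal.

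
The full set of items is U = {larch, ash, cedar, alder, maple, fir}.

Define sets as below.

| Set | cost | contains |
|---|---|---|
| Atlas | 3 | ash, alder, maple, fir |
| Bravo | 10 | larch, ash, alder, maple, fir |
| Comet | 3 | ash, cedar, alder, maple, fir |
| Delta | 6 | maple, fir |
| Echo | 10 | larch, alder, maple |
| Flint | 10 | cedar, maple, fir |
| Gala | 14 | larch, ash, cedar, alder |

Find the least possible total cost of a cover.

Bravo, Comet together cover every item (Bravo ∪ Comet = {larch, ash, cedar, alder, maple, fir}); total cost 10 + 3 = 13.
No covering selection has total cost below 13.

13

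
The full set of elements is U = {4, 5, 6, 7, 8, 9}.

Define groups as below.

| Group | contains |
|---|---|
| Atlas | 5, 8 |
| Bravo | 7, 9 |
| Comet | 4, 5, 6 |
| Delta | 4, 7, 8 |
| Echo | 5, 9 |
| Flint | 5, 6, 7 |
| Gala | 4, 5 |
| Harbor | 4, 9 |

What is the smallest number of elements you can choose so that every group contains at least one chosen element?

The 3 elements {4, 5, 9} hit every group.
No choice of 2 elements meets every group, so 3 is the minimum.

3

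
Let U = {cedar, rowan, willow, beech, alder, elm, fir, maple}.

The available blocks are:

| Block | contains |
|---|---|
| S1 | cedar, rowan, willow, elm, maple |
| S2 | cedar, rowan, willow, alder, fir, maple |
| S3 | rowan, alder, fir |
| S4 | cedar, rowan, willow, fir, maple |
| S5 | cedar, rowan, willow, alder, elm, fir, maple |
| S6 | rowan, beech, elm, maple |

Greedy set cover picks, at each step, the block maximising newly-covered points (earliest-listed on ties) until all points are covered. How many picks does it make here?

2

Greedy: pick S5 (covers 7 new) → pick S6 (covers 1 new). Total picks: 2.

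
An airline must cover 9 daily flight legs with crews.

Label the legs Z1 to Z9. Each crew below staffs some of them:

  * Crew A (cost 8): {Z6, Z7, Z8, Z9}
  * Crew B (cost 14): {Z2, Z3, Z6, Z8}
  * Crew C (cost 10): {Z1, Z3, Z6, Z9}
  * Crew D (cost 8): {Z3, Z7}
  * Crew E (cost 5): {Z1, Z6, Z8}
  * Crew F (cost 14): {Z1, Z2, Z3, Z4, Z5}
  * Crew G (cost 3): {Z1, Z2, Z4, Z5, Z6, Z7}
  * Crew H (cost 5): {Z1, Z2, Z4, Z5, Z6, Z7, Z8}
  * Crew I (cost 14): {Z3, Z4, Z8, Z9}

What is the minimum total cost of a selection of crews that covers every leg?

15

C, H together cover every leg (C ∪ H = {Z1, Z2, Z3, Z4, Z5, Z6, Z7, Z8, Z9}); total cost 10 + 5 = 15.
The greedy pick G, A, D costs 19; no covering selection beats 15.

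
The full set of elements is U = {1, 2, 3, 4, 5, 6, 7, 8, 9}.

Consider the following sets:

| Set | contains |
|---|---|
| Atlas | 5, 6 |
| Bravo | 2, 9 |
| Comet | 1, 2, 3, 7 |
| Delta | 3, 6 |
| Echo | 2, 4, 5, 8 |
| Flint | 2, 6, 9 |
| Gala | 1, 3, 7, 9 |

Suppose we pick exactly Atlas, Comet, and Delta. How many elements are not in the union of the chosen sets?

Union of Atlas, Comet, Delta = {1, 2, 3, 5, 6, 7}.
Not covered: 4, 8, 9 — 3 elements.

3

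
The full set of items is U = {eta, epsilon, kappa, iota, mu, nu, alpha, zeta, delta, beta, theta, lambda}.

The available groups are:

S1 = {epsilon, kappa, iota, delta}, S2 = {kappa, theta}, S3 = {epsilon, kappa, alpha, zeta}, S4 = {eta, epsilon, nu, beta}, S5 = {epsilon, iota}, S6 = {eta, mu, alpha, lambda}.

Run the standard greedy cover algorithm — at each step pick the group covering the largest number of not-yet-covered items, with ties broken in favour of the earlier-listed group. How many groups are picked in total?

5

Greedy: pick S1 (covers 4 new) → pick S6 (covers 4 new) → pick S4 (covers 2 new) → pick S2 (covers 1 new) → pick S3 (covers 1 new). Total picks: 5.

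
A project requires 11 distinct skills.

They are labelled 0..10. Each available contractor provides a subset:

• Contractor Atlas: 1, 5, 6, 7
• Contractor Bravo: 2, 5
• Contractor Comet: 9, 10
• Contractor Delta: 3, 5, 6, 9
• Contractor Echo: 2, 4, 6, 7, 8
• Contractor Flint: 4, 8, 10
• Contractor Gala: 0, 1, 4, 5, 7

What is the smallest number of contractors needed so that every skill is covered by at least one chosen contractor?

4

Delta and Echo and Flint and Gala together: Delta ∪ Echo ∪ Flint ∪ Gala = {0, 1, 2, 3, 4, 5, 6, 7, 8, 9, 10} — every skill is covered.
No 3 of the 7 contractors cover everything (all 35 combinations miss at least one skill), so 4 is optimal.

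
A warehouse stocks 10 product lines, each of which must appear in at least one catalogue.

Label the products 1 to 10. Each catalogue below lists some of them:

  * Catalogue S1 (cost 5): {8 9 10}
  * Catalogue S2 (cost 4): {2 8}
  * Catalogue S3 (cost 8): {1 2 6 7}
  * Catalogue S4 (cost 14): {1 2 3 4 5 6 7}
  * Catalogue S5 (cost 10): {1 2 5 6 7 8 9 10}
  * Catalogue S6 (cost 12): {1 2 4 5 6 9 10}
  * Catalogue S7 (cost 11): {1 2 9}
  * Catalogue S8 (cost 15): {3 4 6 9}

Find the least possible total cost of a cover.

19

S1, S4 together cover every product (S1 ∪ S4 = {1, 2, 3, 4, 5, 6, 7, 8, 9, 10}); total cost 5 + 14 = 19.
The greedy pick S5, S4 costs 24; no covering selection beats 19.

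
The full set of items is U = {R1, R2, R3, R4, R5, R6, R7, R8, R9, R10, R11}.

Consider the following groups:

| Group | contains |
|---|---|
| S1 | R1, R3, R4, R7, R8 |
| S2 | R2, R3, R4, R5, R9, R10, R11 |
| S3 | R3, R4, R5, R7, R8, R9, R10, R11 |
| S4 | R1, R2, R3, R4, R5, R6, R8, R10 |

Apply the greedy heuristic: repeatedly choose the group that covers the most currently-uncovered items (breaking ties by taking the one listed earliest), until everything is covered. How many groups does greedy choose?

Greedy: pick S3 (covers 8 new) → pick S4 (covers 3 new). Total picks: 2.

2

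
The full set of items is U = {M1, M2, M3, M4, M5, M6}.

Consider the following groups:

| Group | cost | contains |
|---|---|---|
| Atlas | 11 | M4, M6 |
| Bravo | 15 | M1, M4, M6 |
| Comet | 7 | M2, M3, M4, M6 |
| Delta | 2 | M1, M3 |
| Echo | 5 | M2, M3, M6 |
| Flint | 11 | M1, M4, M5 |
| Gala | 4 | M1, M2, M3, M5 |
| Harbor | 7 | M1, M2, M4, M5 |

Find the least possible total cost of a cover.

Comet, Gala together cover every item (Comet ∪ Gala = {M1, M2, M3, M4, M5, M6}); total cost 7 + 4 = 11.
The greedy pick Delta, Gala, Comet costs 13; no covering selection beats 11.

11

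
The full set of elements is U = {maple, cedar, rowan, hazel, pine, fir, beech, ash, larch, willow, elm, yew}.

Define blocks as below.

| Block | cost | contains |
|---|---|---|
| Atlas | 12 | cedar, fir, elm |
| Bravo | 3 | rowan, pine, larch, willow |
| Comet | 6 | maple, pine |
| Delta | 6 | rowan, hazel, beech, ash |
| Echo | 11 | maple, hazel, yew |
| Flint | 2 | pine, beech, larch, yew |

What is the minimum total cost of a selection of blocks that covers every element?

29

Atlas, Bravo, Comet, Delta, Flint together cover every element (Atlas ∪ Bravo ∪ Comet ∪ Delta ∪ Flint = {maple, cedar, rowan, hazel, pine, fir, beech, ash, larch, willow, elm, yew}); total cost 12 + 3 + 6 + 6 + 2 = 29.
No covering selection has total cost below 29.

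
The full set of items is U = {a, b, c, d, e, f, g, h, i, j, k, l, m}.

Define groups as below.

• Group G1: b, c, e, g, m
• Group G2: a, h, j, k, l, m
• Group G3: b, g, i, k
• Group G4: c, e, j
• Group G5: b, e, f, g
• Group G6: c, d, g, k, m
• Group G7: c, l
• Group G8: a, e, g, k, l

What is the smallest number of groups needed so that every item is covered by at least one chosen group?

G2, G3, G5, and G6 cover everything between them: the union {a, b, c, d, e, f, g, h, i, j, k, l, m} is all of U.
No 3 of the 8 groups cover everything (all 56 combinations miss at least one item), so 4 is optimal.

4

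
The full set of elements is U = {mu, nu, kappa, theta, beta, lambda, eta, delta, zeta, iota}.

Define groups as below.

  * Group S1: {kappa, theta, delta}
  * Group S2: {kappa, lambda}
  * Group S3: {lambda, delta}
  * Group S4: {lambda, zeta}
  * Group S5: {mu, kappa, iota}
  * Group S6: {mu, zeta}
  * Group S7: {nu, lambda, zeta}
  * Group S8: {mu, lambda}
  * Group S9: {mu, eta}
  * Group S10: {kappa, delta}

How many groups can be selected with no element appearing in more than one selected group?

3

S1, S4, S9 are pairwise disjoint (S1={kappa,theta,delta}; S4={lambda,zeta}; S9={mu,eta}).
Every remaining group overlaps one of these, and no 4 of the listed groups are pairwise disjoint, so 3 is the maximum.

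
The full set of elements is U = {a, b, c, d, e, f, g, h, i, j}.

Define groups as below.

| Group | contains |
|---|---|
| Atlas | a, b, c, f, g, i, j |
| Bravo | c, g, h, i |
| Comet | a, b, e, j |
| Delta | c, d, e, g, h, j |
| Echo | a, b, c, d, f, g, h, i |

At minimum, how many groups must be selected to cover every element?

2

Take {Atlas, Delta}. Their union is {a, b, c, d, e, f, g, h, i, j}, which is all 10 elements.
No single group has all 10 elements (the largest, Echo, has 8), so 2 is optimal.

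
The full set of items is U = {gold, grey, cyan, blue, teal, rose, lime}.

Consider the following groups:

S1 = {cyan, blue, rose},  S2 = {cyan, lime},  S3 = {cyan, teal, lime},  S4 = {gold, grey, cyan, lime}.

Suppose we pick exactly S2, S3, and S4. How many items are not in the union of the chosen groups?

Union of S2, S3, S4 = {gold, grey, cyan, teal, lime}.
Not covered: blue, rose — 2 items.

2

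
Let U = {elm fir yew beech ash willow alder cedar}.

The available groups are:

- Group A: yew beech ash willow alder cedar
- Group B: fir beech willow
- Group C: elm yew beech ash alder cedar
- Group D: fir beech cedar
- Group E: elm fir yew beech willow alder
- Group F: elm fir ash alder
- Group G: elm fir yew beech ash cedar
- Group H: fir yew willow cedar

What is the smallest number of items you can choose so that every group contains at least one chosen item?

2

Take T = {fir, beech}. Each listed group contains at least one of these, so T is a hitting set of size 2.
No single item lies in every group, so at least 2 are needed and 2 is optimal.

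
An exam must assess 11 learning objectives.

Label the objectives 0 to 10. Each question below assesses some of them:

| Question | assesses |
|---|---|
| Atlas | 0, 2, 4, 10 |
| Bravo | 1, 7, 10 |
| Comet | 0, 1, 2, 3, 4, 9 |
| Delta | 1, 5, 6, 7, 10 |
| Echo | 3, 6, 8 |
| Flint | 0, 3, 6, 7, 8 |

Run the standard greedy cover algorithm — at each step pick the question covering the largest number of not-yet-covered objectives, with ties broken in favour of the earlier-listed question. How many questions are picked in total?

Greedy: pick Comet (covers 6 new) → pick Delta (covers 4 new) → pick Echo (covers 1 new). Total picks: 3.

3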